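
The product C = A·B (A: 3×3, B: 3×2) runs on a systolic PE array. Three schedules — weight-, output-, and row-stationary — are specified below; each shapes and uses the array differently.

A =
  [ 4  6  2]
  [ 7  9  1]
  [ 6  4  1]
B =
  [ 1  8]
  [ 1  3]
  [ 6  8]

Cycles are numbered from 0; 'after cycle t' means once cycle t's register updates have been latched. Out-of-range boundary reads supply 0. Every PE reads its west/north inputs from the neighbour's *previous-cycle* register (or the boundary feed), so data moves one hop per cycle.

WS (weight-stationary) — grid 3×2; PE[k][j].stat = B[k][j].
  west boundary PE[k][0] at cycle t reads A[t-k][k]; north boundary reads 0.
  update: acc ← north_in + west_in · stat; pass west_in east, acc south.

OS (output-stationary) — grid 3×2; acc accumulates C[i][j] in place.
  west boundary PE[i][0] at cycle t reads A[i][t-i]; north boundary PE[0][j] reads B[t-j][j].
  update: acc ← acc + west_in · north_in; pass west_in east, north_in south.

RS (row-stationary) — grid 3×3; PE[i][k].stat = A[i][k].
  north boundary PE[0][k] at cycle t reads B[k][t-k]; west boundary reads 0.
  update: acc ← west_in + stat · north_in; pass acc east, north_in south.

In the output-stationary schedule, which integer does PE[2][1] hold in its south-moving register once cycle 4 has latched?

OS 3×2: PE[2][1] cycle-by-cycle (with neighbour feeds):
  t=0 PE[1][1]: acc=0 h=0 v=0
  t=0 PE[2][0]: acc=0 h=0 v=0
  t=0 PE[2][1]: acc=0 h=0 v=0
  t=1 PE[1][1]: acc=0 h=0 v=0
  t=1 PE[2][0]: acc=0 h=0 v=0
  t=1 PE[2][1]: acc=0 h=0 v=0
  t=2 PE[1][1]: acc=56 h=7 v=8
  t=2 PE[2][0]: acc=6 h=6 v=1
  t=2 PE[2][1]: acc=0 h=0 v=0
  t=3 PE[1][1]: acc=83 h=9 v=3
  t=3 PE[2][0]: acc=10 h=4 v=1
  t=3 PE[2][1]: acc=48 h=6 v=8
  t=4 PE[1][1]: acc=91 h=1 v=8
  t=4 PE[2][0]: acc=16 h=1 v=6
  t=4 PE[2][1]: acc=60 h=4 v=3

register = 3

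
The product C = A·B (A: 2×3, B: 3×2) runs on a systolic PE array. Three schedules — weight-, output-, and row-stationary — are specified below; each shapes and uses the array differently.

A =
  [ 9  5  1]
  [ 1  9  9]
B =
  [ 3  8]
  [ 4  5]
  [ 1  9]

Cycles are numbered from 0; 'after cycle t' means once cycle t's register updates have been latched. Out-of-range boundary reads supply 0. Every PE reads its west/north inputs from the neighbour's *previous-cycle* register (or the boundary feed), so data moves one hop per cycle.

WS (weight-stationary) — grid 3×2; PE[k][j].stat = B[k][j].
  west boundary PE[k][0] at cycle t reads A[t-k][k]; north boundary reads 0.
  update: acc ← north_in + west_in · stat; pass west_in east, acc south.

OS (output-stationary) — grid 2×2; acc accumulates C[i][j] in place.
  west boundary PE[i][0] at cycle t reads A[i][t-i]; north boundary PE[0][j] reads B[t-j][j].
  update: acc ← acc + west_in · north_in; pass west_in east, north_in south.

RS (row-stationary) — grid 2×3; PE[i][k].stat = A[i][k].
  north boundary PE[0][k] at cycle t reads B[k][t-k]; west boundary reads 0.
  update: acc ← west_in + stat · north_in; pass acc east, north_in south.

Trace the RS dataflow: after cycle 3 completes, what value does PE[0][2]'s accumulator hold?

PE[0][2].acc = 106

RS on a 2×3 grid — tracing PE[0][2] and its feeders:
  @0  [0,1]  acc 0  |  →0  ↓0
  @0  [0,2]  acc 0  |  →0  ↓0
  @1  [0,1]  acc 47  |  →47  ↓4
  @1  [0,2]  acc 0  |  →0  ↓0
  @2  [0,1]  acc 97  |  →97  ↓5
  @2  [0,2]  acc 48  |  →48  ↓1
  @3  [0,1]  acc 0  |  →0  ↓0
  @3  [0,2]  acc 106  |  →106  ↓9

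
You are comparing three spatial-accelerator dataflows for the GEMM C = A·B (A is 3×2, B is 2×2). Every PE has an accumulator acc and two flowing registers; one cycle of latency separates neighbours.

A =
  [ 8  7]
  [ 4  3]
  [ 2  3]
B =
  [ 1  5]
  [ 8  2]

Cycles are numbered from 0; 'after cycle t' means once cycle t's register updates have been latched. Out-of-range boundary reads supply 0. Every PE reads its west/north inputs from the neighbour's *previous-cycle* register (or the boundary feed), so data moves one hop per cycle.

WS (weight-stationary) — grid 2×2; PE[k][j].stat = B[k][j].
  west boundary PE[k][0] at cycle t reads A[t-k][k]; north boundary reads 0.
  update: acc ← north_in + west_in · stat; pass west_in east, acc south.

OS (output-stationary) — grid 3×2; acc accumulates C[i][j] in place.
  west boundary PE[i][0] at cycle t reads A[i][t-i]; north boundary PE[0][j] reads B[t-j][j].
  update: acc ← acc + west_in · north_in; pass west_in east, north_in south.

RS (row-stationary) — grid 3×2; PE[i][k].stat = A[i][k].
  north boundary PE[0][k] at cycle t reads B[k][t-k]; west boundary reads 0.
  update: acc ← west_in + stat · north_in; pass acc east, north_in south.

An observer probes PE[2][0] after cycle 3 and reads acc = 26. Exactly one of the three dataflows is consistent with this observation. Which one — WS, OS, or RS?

WS: PE[2][0] is outside its 2×2 grid.
OS (3×2 grid), PE[2][0]:
  @0  [2,0]  acc 0  |  →0  ↓0
  @1  [2,0]  acc 0  |  →0  ↓0
  @2  [2,0]  acc 2  |  →2  ↓1
  @3  [2,0]  acc 26  |  →3  ↓8
RS (3×2 grid), PE[2][0]:
  @0  [2,0]  acc 0  |  →0  ↓0
  @1  [2,0]  acc 0  |  →0  ↓0
  @2  [2,0]  acc 2  |  →2  ↓1
  @3  [2,0]  acc 10  |  →10  ↓5

dataflow = OS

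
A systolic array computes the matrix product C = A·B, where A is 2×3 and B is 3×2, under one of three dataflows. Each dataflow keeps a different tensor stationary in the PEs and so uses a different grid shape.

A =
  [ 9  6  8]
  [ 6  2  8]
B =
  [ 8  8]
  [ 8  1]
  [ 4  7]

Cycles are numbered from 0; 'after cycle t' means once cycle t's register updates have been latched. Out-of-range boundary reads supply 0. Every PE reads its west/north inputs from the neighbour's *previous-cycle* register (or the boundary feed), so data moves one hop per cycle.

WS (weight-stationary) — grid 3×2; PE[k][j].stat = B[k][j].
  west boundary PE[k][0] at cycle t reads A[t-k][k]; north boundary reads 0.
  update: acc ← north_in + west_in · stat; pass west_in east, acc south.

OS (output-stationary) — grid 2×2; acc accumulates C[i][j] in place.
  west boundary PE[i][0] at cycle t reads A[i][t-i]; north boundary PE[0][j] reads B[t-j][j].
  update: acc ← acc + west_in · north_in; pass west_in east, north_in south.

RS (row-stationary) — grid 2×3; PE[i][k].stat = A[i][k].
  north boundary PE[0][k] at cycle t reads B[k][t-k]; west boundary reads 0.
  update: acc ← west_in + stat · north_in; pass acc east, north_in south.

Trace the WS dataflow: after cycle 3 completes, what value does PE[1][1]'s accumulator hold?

PE[1][1].acc = 50

WS on a 3×2 grid — tracing PE[1][1] and its feeders:
  c0 r0c1: 0 / 0 / 0
  c0 r1c0: 0 / 0 / 0
  c0 r1c1: 0 / 0 / 0
  c1 r0c1: 72 / 9 / 72
  c1 r1c0: 120 / 6 / 120
  c1 r1c1: 0 / 0 / 0
  c2 r0c1: 48 / 6 / 48
  c2 r1c0: 64 / 2 / 64
  c2 r1c1: 78 / 6 / 78
  c3 r0c1: 0 / 0 / 0
  c3 r1c0: 0 / 0 / 0
  c3 r1c1: 50 / 2 / 50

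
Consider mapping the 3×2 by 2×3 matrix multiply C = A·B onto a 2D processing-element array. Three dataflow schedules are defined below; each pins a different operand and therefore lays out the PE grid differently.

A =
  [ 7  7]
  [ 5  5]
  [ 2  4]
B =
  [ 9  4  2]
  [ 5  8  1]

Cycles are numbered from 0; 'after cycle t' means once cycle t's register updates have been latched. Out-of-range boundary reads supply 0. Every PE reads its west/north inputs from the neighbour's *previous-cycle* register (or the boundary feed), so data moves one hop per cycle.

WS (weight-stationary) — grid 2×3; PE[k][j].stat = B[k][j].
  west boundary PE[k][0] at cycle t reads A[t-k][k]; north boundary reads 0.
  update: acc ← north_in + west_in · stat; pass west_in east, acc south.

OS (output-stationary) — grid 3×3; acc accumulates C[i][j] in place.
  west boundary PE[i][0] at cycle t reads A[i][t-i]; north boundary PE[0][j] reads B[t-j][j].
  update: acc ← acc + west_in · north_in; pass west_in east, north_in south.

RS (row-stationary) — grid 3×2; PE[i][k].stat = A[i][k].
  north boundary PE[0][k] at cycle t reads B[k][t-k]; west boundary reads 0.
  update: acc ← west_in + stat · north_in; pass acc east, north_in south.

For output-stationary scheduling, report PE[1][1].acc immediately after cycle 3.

OS 3×3: PE[1][1] cycle-by-cycle (with neighbour feeds):
  @0  [0,1]  acc 0  |  →0  ↓0
  @0  [1,0]  acc 0  |  →0  ↓0
  @0  [1,1]  acc 0  |  →0  ↓0
  @1  [0,1]  acc 28  |  →7  ↓4
  @1  [1,0]  acc 45  |  →5  ↓9
  @1  [1,1]  acc 0  |  →0  ↓0
  @2  [0,1]  acc 84  |  →7  ↓8
  @2  [1,0]  acc 70  |  →5  ↓5
  @2  [1,1]  acc 20  |  →5  ↓4
  @3  [0,1]  acc 84  |  →0  ↓0
  @3  [1,0]  acc 70  |  →0  ↓0
  @3  [1,1]  acc 60  |  →5  ↓8

PE[1][1].acc = 60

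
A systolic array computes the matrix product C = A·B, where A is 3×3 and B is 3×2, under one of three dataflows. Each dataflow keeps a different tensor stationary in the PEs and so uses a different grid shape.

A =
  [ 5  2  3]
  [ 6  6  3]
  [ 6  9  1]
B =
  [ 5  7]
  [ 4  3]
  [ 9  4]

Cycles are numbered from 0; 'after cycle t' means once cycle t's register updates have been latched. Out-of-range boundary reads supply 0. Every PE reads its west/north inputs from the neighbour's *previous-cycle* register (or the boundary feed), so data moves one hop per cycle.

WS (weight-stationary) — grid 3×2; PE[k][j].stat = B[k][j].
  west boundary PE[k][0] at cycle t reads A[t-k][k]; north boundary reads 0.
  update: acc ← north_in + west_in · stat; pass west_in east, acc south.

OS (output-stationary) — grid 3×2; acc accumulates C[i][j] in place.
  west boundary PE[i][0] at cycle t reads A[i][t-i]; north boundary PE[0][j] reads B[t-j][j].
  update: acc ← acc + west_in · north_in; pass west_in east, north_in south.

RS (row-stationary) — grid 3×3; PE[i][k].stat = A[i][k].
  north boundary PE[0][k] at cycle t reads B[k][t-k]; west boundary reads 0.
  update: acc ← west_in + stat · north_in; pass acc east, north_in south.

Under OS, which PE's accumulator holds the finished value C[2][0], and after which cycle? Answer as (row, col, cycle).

(row, col, cycle) = (2, 0, 4)

Under OS, C[2][0] lands at PE[2][0]:
  0: (2,0).acc=0  regs=<0,0>
  1: (2,0).acc=0  regs=<0,0>
  2: (2,0).acc=30  regs=<6,5>
  3: (2,0).acc=66  regs=<9,4>
  4: (2,0).acc=75  regs=<1,9>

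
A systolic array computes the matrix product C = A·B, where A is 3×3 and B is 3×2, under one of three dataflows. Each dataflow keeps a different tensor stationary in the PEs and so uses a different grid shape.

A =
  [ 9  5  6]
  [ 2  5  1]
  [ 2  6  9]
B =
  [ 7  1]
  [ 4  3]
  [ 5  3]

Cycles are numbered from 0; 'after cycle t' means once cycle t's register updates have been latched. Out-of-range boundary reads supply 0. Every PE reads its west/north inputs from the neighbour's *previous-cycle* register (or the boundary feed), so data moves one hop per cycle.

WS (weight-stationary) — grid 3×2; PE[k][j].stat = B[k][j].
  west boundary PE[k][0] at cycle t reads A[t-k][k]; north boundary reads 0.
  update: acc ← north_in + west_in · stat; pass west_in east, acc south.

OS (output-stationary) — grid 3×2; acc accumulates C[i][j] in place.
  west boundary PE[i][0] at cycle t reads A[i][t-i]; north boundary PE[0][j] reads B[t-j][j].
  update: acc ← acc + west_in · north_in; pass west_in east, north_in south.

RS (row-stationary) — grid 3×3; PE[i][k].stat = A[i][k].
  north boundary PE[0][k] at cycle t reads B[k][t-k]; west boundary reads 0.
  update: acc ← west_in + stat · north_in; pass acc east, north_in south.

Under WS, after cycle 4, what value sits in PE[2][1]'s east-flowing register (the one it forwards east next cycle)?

Tracing WS — 3×2 array, target PE[2][1]:
  @0  [1,1]  acc 0  |  →0  ↓0
  @0  [2,0]  acc 0  |  →0  ↓0
  @0  [2,1]  acc 0  |  →0  ↓0
  @1  [1,1]  acc 0  |  →0  ↓0
  @1  [2,0]  acc 0  |  →0  ↓0
  @1  [2,1]  acc 0  |  →0  ↓0
  @2  [1,1]  acc 24  |  →5  ↓24
  @2  [2,0]  acc 113  |  →6  ↓113
  @2  [2,1]  acc 0  |  →0  ↓0
  @3  [1,1]  acc 17  |  →5  ↓17
  @3  [2,0]  acc 39  |  →1  ↓39
  @3  [2,1]  acc 42  |  →6  ↓42
  @4  [1,1]  acc 20  |  →6  ↓20
  @4  [2,0]  acc 83  |  →9  ↓83
  @4  [2,1]  acc 20  |  →1  ↓20

register = 1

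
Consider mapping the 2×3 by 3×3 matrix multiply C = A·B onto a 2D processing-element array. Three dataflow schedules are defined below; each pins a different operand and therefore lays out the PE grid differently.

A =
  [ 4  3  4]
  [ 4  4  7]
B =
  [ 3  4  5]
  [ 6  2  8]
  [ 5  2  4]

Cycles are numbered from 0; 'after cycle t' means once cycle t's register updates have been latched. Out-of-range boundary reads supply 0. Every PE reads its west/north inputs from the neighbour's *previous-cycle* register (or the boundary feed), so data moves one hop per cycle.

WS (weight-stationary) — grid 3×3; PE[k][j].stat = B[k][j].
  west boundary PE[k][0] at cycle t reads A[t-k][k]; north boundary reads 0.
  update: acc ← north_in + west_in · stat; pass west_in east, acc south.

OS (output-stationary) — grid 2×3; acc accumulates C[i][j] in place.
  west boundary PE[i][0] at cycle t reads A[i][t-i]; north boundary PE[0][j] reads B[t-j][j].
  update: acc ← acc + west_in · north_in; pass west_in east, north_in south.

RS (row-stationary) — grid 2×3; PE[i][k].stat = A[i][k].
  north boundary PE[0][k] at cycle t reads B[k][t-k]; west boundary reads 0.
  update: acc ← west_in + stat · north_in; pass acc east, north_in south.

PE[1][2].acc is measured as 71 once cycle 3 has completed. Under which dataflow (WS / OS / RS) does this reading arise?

— WS: 3×3; PE[1][2] trace:
  t=0 PE[1][2]: acc=0 h=0 v=0
  t=1 PE[1][2]: acc=0 h=0 v=0
  t=2 PE[1][2]: acc=0 h=0 v=0
  t=3 PE[1][2]: acc=44 h=3 v=44
— OS: 2×3; PE[1][2] trace:
  t=0 PE[1][2]: acc=0 h=0 v=0
  t=1 PE[1][2]: acc=0 h=0 v=0
  t=2 PE[1][2]: acc=0 h=0 v=0
  t=3 PE[1][2]: acc=20 h=4 v=5
— RS: 2×3; PE[1][2] trace:
  t=0 PE[1][2]: acc=0 h=0 v=0
  t=1 PE[1][2]: acc=0 h=0 v=0
  t=2 PE[1][2]: acc=0 h=0 v=0
  t=3 PE[1][2]: acc=71 h=71 v=5

dataflow = RS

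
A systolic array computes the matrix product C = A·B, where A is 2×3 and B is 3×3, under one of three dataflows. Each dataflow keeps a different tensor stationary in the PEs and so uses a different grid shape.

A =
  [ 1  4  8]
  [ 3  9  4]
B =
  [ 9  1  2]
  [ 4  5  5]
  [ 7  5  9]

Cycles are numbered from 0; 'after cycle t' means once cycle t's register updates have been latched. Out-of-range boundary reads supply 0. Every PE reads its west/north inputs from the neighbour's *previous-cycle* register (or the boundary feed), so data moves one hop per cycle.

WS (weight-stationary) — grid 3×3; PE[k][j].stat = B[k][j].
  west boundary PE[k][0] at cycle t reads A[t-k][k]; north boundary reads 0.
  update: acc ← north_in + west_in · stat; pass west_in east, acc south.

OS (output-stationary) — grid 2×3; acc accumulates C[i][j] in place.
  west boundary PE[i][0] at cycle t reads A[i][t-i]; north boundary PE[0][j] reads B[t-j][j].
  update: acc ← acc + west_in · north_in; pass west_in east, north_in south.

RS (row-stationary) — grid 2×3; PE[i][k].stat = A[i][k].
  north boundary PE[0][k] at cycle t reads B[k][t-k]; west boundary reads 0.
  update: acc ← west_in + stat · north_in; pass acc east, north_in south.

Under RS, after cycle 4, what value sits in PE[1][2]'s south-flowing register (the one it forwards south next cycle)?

Tracing RS — 2×3 array, target PE[1][2]:
  t=0 PE[0][2]: acc=0 h=0 v=0
  t=0 PE[1][1]: acc=0 h=0 v=0
  t=0 PE[1][2]: acc=0 h=0 v=0
  t=1 PE[0][2]: acc=0 h=0 v=0
  t=1 PE[1][1]: acc=0 h=0 v=0
  t=1 PE[1][2]: acc=0 h=0 v=0
  t=2 PE[0][2]: acc=81 h=81 v=7
  t=2 PE[1][1]: acc=63 h=63 v=4
  t=2 PE[1][2]: acc=0 h=0 v=0
  t=3 PE[0][2]: acc=61 h=61 v=5
  t=3 PE[1][1]: acc=48 h=48 v=5
  t=3 PE[1][2]: acc=91 h=91 v=7
  t=4 PE[0][2]: acc=94 h=94 v=9
  t=4 PE[1][1]: acc=51 h=51 v=5
  t=4 PE[1][2]: acc=68 h=68 v=5

register = 5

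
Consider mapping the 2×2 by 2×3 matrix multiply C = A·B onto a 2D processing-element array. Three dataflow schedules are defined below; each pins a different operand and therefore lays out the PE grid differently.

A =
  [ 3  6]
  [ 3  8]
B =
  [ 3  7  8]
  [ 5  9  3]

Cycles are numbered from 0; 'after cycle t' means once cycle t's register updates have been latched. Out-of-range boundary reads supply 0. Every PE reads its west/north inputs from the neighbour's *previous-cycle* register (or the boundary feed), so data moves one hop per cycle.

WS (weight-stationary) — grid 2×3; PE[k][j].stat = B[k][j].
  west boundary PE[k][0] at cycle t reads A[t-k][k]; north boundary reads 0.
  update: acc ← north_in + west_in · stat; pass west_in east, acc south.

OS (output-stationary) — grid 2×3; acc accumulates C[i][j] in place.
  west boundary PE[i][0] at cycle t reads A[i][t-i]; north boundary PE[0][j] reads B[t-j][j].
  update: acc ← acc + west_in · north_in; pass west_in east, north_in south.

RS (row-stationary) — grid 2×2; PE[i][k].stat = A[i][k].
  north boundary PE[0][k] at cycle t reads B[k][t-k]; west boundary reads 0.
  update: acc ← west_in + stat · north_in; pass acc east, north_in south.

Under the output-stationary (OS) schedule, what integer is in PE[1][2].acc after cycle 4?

PE[1][2].acc = 48

Tracing OS — 2×3 array, target PE[1][2]:
  0: (0,2).acc=0  regs=<0,0>
  0: (1,1).acc=0  regs=<0,0>
  0: (1,2).acc=0  regs=<0,0>
  1: (0,2).acc=0  regs=<0,0>
  1: (1,1).acc=0  regs=<0,0>
  1: (1,2).acc=0  regs=<0,0>
  2: (0,2).acc=24  regs=<3,8>
  2: (1,1).acc=21  regs=<3,7>
  2: (1,2).acc=0  regs=<0,0>
  3: (0,2).acc=42  regs=<6,3>
  3: (1,1).acc=93  regs=<8,9>
  3: (1,2).acc=24  regs=<3,8>
  4: (0,2).acc=42  regs=<0,0>
  4: (1,1).acc=93  regs=<0,0>
  4: (1,2).acc=48  regs=<8,3>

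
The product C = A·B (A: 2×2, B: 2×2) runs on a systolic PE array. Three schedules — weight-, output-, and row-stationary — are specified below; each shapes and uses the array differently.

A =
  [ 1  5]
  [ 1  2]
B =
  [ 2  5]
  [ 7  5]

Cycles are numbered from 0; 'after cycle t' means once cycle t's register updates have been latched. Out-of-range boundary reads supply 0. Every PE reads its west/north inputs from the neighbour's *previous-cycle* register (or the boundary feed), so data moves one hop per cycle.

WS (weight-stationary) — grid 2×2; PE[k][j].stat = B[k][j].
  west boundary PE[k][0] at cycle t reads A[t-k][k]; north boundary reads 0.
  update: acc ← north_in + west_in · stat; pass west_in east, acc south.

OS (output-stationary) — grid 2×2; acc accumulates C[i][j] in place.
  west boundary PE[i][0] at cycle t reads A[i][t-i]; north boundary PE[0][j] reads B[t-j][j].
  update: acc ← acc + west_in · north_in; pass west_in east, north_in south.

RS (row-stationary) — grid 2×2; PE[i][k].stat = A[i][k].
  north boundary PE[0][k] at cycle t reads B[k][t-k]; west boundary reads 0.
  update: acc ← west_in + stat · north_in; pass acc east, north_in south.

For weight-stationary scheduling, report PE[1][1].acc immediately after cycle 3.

PE[1][1].acc = 15

WS (2×2). Following PE[1][1] plus its west/north inputs:
  after 0 — PE[0][1] acc=0, pass-E 0, pass-S 0
  after 0 — PE[1][0] acc=0, pass-E 0, pass-S 0
  after 0 — PE[1][1] acc=0, pass-E 0, pass-S 0
  after 1 — PE[0][1] acc=5, pass-E 1, pass-S 5
  after 1 — PE[1][0] acc=37, pass-E 5, pass-S 37
  after 1 — PE[1][1] acc=0, pass-E 0, pass-S 0
  after 2 — PE[0][1] acc=5, pass-E 1, pass-S 5
  after 2 — PE[1][0] acc=16, pass-E 2, pass-S 16
  after 2 — PE[1][1] acc=30, pass-E 5, pass-S 30
  after 3 — PE[0][1] acc=0, pass-E 0, pass-S 0
  after 3 — PE[1][0] acc=0, pass-E 0, pass-S 0
  after 3 — PE[1][1] acc=15, pass-E 2, pass-S 15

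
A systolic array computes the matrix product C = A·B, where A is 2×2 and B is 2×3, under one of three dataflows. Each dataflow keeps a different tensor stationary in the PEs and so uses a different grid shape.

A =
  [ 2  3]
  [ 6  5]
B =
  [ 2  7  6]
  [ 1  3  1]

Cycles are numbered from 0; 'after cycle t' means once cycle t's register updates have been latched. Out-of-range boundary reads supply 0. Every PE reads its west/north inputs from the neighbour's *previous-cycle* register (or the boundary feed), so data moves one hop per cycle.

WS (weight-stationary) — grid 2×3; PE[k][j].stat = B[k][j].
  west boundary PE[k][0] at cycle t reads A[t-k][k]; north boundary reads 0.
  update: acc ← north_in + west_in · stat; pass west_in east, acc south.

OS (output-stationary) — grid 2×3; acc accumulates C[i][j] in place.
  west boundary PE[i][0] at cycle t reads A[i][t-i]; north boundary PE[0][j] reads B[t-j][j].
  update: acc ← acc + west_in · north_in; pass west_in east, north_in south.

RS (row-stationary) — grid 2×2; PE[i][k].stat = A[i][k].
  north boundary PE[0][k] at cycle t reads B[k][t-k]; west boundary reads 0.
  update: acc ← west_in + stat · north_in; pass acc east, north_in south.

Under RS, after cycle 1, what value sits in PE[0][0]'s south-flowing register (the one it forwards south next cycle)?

RS on a 2×2 grid — tracing PE[0][0] and its feeders:
  @0  [0,0]  acc 4  |  →4  ↓2
  @1  [0,0]  acc 14  |  →14  ↓7

register = 7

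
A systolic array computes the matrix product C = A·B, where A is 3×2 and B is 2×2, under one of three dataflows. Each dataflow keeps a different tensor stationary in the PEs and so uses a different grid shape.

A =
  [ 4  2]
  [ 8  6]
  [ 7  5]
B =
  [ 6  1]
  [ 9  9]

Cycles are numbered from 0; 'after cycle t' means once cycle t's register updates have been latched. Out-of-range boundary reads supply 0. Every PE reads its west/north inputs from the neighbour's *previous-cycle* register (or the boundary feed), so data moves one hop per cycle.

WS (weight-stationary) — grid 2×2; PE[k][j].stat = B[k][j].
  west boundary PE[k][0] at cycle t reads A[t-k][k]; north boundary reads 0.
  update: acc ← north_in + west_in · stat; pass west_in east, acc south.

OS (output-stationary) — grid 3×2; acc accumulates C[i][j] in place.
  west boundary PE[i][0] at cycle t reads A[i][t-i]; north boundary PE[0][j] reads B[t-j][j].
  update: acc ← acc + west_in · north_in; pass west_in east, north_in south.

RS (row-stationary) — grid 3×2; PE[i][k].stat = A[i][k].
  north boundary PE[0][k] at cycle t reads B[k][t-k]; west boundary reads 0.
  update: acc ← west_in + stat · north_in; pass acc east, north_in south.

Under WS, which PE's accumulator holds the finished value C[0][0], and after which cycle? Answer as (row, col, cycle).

WS: C[0][0] accumulates in PE[1][0]:
  c0 r1c0: 0 / 0 / 0
  c1 r1c0: 42 / 2 / 42

(row, col, cycle) = (1, 0, 1)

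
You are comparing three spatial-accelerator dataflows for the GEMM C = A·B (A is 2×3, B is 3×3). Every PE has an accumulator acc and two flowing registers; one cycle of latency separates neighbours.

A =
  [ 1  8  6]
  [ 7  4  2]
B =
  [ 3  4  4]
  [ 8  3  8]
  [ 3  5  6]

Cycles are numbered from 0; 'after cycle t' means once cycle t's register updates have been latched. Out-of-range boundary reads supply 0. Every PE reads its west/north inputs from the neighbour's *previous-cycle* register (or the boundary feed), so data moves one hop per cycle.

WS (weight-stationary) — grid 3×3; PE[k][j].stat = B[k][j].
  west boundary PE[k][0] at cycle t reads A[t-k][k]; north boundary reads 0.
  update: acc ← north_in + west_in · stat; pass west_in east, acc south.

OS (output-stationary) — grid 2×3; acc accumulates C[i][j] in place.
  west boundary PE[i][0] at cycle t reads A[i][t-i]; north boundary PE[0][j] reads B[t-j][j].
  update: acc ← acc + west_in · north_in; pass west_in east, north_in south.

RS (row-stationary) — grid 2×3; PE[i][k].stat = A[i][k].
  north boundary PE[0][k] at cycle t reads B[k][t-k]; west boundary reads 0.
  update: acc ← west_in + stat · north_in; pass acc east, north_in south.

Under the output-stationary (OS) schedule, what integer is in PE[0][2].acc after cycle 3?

PE[0][2].acc = 68

Tracing OS — 2×3 array, target PE[0][2]:
  cycle 0: PE[0][1] → acc 0, east 0, south 0
  cycle 0: PE[0][2] → acc 0, east 0, south 0
  cycle 1: PE[0][1] → acc 4, east 1, south 4
  cycle 1: PE[0][2] → acc 0, east 0, south 0
  cycle 2: PE[0][1] → acc 28, east 8, south 3
  cycle 2: PE[0][2] → acc 4, east 1, south 4
  cycle 3: PE[0][1] → acc 58, east 6, south 5
  cycle 3: PE[0][2] → acc 68, east 8, south 8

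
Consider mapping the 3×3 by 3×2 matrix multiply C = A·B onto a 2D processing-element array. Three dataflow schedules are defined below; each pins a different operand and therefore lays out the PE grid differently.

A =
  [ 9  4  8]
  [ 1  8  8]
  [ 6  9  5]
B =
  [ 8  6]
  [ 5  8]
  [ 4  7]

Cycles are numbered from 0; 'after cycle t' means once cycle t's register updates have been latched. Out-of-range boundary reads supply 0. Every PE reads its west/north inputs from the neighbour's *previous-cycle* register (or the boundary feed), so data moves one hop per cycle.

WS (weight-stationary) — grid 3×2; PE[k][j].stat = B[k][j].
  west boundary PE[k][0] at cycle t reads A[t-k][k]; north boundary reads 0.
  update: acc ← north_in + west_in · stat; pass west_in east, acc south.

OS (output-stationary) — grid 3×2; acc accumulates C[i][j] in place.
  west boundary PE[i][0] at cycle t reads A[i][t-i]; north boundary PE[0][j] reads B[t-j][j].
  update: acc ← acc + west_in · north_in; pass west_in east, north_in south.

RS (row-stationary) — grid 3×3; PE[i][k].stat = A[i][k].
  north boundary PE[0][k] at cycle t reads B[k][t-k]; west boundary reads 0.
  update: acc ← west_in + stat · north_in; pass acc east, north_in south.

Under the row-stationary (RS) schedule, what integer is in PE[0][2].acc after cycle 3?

PE[0][2].acc = 142

RS (3×3). Following PE[0][2] plus its west/north inputs:
  @0  [0,1]  acc 0  |  →0  ↓0
  @0  [0,2]  acc 0  |  →0  ↓0
  @1  [0,1]  acc 92  |  →92  ↓5
  @1  [0,2]  acc 0  |  →0  ↓0
  @2  [0,1]  acc 86  |  →86  ↓8
  @2  [0,2]  acc 124  |  →124  ↓4
  @3  [0,1]  acc 0  |  →0  ↓0
  @3  [0,2]  acc 142  |  →142  ↓7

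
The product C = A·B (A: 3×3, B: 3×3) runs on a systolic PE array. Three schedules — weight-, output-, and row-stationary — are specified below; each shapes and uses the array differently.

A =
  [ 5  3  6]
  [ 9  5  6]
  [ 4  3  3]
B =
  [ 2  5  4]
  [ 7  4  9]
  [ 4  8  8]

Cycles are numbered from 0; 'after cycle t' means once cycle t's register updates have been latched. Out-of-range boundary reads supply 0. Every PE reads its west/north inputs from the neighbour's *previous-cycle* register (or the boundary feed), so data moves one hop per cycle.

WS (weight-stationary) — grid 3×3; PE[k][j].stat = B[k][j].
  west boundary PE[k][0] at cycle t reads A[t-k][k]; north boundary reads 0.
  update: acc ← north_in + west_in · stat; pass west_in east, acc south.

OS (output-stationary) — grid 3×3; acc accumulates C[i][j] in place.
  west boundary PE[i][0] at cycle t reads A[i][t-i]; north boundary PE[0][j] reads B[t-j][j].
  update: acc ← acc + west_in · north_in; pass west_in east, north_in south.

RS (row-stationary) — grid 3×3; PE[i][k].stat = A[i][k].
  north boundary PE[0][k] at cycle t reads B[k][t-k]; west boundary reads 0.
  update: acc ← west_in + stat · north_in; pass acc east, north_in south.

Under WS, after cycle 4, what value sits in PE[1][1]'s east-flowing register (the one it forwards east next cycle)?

WS on a 3×3 grid — tracing PE[1][1] and its feeders:
  after 0 — PE[0][1] acc=0, pass-E 0, pass-S 0
  after 0 — PE[1][0] acc=0, pass-E 0, pass-S 0
  after 0 — PE[1][1] acc=0, pass-E 0, pass-S 0
  after 1 — PE[0][1] acc=25, pass-E 5, pass-S 25
  after 1 — PE[1][0] acc=31, pass-E 3, pass-S 31
  after 1 — PE[1][1] acc=0, pass-E 0, pass-S 0
  after 2 — PE[0][1] acc=45, pass-E 9, pass-S 45
  after 2 — PE[1][0] acc=53, pass-E 5, pass-S 53
  after 2 — PE[1][1] acc=37, pass-E 3, pass-S 37
  after 3 — PE[0][1] acc=20, pass-E 4, pass-S 20
  after 3 — PE[1][0] acc=29, pass-E 3, pass-S 29
  after 3 — PE[1][1] acc=65, pass-E 5, pass-S 65
  after 4 — PE[0][1] acc=0, pass-E 0, pass-S 0
  after 4 — PE[1][0] acc=0, pass-E 0, pass-S 0
  after 4 — PE[1][1] acc=32, pass-E 3, pass-S 32

register = 3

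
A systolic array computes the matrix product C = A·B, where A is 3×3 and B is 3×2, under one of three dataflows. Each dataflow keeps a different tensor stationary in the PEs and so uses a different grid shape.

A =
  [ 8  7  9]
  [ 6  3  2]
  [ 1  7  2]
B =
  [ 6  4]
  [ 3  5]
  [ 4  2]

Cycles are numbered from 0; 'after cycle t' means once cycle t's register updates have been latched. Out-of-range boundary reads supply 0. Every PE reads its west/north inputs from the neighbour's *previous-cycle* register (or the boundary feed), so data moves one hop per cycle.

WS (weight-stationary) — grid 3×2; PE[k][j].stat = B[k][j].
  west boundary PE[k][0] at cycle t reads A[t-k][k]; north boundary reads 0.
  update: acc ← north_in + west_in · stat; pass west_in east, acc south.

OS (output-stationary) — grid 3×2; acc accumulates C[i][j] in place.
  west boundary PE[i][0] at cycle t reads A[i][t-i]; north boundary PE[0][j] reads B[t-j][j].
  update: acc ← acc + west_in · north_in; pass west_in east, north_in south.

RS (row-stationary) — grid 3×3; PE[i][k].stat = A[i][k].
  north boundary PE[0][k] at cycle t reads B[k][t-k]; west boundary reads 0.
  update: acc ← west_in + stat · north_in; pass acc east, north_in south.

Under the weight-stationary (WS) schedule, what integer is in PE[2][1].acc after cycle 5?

PE[2][1].acc = 43

WS (3×2). Following PE[2][1] plus its west/north inputs:
  0: (1,1).acc=0  regs=<0,0>
  0: (2,0).acc=0  regs=<0,0>
  0: (2,1).acc=0  regs=<0,0>
  1: (1,1).acc=0  regs=<0,0>
  1: (2,0).acc=0  regs=<0,0>
  1: (2,1).acc=0  regs=<0,0>
  2: (1,1).acc=67  regs=<7,67>
  2: (2,0).acc=105  regs=<9,105>
  2: (2,1).acc=0  regs=<0,0>
  3: (1,1).acc=39  regs=<3,39>
  3: (2,0).acc=53  regs=<2,53>
  3: (2,1).acc=85  regs=<9,85>
  4: (1,1).acc=39  regs=<7,39>
  4: (2,0).acc=35  regs=<2,35>
  4: (2,1).acc=43  regs=<2,43>
  5: (1,1).acc=0  regs=<0,0>
  5: (2,0).acc=0  regs=<0,0>
  5: (2,1).acc=43  regs=<2,43>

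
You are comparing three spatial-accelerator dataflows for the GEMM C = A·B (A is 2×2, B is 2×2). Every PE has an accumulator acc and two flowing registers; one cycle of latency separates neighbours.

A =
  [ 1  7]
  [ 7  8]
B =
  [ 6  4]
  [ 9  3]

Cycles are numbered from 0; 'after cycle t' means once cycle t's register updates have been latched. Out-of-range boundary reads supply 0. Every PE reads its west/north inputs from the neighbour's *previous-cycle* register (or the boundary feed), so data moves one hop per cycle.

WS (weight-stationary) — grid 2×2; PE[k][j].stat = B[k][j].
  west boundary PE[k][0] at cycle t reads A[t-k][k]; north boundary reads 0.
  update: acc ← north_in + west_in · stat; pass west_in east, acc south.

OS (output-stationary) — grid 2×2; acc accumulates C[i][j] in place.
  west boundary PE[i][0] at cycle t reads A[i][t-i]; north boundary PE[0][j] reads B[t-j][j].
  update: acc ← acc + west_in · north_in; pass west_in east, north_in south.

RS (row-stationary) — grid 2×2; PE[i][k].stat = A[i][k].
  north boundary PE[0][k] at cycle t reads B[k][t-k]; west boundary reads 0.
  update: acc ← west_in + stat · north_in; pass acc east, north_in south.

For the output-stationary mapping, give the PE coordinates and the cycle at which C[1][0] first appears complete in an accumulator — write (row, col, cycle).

(row, col, cycle) = (1, 0, 2)

OS — PE[1][0] is where C[1][0] collects:
  [0] (1,0) acc=0 (h:0 v:0)
  [1] (1,0) acc=42 (h:7 v:6)
  [2] (1,0) acc=114 (h:8 v:9)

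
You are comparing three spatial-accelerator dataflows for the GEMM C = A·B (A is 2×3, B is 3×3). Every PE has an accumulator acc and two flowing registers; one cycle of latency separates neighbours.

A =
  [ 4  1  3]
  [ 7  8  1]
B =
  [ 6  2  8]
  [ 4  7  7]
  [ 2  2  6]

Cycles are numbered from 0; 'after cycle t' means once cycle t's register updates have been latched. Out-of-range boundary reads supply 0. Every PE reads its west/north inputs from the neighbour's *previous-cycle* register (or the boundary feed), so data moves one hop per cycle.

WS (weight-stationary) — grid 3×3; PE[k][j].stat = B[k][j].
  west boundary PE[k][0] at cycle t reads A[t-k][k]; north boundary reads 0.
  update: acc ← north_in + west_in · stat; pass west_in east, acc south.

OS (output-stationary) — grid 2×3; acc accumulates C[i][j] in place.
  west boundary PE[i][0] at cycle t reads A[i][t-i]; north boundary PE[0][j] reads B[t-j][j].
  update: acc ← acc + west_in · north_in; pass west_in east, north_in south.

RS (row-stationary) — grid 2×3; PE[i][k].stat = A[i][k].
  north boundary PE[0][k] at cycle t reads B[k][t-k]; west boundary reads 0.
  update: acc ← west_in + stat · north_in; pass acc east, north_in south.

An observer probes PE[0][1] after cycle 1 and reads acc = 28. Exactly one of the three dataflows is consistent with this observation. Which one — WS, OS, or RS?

dataflow = RS

WS [3×3] PE[0][1] across cycles:
  [0] (0,1) acc=0 (h:0 v:0)
  [1] (0,1) acc=8 (h:4 v:8)
OS [2×3] PE[0][1] across cycles:
  [0] (0,1) acc=0 (h:0 v:0)
  [1] (0,1) acc=8 (h:4 v:2)
RS [2×3] PE[0][1] across cycles:
  [0] (0,1) acc=0 (h:0 v:0)
  [1] (0,1) acc=28 (h:28 v:4)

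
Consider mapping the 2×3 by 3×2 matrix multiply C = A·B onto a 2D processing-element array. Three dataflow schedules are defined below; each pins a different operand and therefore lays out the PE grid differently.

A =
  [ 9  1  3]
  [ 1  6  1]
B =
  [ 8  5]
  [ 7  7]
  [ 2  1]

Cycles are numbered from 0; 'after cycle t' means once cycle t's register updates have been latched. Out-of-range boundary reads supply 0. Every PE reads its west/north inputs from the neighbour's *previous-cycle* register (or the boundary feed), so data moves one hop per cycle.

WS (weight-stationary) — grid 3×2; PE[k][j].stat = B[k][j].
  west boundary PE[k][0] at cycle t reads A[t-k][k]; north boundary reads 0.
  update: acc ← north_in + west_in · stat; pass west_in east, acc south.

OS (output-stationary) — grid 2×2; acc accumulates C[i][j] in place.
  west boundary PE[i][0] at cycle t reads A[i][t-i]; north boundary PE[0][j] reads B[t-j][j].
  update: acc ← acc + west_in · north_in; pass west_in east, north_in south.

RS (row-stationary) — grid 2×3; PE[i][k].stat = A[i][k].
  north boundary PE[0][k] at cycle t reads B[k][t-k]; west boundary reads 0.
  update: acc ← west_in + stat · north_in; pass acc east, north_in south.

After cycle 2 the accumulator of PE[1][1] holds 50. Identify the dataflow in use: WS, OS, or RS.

Under WS (3×2), PE[1][1]:
  step 0 · PE1,1: acc=0; fwd→0 fwd↓0
  step 1 · PE1,1: acc=0; fwd→0 fwd↓0
  step 2 · PE1,1: acc=52; fwd→1 fwd↓52
Under OS (2×2), PE[1][1]:
  step 0 · PE1,1: acc=0; fwd→0 fwd↓0
  step 1 · PE1,1: acc=0; fwd→0 fwd↓0
  step 2 · PE1,1: acc=5; fwd→1 fwd↓5
Under RS (2×3), PE[1][1]:
  step 0 · PE1,1: acc=0; fwd→0 fwd↓0
  step 1 · PE1,1: acc=0; fwd→0 fwd↓0
  step 2 · PE1,1: acc=50; fwd→50 fwd↓7

dataflow = RS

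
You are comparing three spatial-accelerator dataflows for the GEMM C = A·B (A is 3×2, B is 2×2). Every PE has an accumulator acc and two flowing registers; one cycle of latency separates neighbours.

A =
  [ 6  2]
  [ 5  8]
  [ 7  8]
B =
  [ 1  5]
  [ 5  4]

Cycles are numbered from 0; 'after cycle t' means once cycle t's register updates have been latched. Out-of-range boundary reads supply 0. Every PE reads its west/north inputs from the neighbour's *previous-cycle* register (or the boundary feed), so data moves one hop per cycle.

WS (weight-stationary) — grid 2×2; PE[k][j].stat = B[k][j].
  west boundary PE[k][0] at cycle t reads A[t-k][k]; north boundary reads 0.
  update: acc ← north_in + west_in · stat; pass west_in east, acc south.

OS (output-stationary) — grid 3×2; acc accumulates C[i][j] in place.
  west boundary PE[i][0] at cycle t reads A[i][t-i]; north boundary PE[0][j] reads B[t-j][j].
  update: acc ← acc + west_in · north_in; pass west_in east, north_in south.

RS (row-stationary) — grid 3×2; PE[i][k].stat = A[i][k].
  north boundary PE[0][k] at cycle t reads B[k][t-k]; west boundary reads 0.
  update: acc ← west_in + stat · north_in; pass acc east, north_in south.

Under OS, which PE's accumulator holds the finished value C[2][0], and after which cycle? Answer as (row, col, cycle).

(row, col, cycle) = (2, 0, 3)

OS: C[2][0] accumulates in PE[2][0]:
  c0 r2c0: 0 / 0 / 0
  c1 r2c0: 0 / 0 / 0
  c2 r2c0: 7 / 7 / 1
  c3 r2c0: 47 / 8 / 5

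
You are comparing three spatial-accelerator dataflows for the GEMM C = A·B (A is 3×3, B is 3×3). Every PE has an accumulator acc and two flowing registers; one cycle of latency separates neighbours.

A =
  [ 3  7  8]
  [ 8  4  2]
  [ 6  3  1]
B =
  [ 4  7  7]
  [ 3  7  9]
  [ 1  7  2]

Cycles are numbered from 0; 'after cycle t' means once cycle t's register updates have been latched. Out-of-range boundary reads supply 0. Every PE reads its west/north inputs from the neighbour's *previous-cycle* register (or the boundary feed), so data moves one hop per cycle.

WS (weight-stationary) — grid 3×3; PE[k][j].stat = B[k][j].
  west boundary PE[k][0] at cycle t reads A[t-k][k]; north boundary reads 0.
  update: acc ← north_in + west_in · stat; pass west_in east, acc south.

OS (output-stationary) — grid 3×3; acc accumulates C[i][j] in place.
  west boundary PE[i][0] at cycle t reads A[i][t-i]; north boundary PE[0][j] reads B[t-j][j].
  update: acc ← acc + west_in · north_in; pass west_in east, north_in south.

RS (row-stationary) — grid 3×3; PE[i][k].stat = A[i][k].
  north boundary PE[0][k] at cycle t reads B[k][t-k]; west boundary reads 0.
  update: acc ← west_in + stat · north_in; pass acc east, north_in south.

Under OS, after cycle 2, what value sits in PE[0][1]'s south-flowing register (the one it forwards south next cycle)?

register = 7

OS (3×3). Following PE[0][1] plus its west/north inputs:
  step 0 · PE0,0: acc=12; fwd→3 fwd↓4
  step 0 · PE0,1: acc=0; fwd→0 fwd↓0
  step 1 · PE0,0: acc=33; fwd→7 fwd↓3
  step 1 · PE0,1: acc=21; fwd→3 fwd↓7
  step 2 · PE0,0: acc=41; fwd→8 fwd↓1
  step 2 · PE0,1: acc=70; fwd→7 fwd↓7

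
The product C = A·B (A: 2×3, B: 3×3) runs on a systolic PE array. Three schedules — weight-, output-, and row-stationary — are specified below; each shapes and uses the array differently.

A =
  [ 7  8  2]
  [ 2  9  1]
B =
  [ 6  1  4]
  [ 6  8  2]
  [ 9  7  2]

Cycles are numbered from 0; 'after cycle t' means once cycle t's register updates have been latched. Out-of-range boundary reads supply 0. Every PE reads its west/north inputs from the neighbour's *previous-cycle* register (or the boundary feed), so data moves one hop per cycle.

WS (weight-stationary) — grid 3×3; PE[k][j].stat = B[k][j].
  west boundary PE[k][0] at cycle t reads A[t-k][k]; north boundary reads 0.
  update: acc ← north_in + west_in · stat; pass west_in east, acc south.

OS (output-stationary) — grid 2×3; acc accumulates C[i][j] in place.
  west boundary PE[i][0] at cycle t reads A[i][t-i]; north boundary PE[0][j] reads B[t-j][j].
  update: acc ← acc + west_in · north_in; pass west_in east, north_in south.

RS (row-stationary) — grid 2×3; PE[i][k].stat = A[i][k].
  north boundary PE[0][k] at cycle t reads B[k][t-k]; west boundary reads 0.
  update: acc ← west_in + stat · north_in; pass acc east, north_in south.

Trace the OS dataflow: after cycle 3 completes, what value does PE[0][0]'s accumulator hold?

OS 2×3: PE[0][0] cycle-by-cycle (with neighbour feeds):
  [0] (0,0) acc=42 (h:7 v:6)
  [1] (0,0) acc=90 (h:8 v:6)
  [2] (0,0) acc=108 (h:2 v:9)
  [3] (0,0) acc=108 (h:0 v:0)

PE[0][0].acc = 108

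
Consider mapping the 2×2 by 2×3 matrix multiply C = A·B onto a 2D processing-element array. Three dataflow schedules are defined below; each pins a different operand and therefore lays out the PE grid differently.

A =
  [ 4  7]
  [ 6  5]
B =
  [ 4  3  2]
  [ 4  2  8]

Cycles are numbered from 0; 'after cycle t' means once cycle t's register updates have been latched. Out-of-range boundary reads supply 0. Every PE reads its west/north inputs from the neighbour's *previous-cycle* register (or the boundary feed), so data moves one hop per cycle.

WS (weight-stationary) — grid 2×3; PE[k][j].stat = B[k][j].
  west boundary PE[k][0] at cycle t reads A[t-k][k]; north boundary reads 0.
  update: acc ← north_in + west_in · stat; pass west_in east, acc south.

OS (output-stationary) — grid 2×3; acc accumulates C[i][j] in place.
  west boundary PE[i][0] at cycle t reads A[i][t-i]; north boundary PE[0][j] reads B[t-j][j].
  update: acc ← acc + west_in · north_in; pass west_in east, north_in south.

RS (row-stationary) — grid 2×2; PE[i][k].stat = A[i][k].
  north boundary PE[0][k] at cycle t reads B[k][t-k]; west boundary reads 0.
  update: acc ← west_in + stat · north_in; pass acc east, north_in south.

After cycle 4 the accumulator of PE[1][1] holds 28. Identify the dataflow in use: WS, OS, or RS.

dataflow = OS

WS (2×3 grid), PE[1][1]:
  after 0 — PE[1][1] acc=0, pass-E 0, pass-S 0
  after 1 — PE[1][1] acc=0, pass-E 0, pass-S 0
  after 2 — PE[1][1] acc=26, pass-E 7, pass-S 26
  after 3 — PE[1][1] acc=28, pass-E 5, pass-S 28
  after 4 — PE[1][1] acc=0, pass-E 0, pass-S 0
OS (2×3 grid), PE[1][1]:
  after 0 — PE[1][1] acc=0, pass-E 0, pass-S 0
  after 1 — PE[1][1] acc=0, pass-E 0, pass-S 0
  after 2 — PE[1][1] acc=18, pass-E 6, pass-S 3
  after 3 — PE[1][1] acc=28, pass-E 5, pass-S 2
  after 4 — PE[1][1] acc=28, pass-E 0, pass-S 0
RS (2×2 grid), PE[1][1]:
  after 0 — PE[1][1] acc=0, pass-E 0, pass-S 0
  after 1 — PE[1][1] acc=0, pass-E 0, pass-S 0
  after 2 — PE[1][1] acc=44, pass-E 44, pass-S 4
  after 3 — PE[1][1] acc=28, pass-E 28, pass-S 2
  after 4 — PE[1][1] acc=52, pass-E 52, pass-S 8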